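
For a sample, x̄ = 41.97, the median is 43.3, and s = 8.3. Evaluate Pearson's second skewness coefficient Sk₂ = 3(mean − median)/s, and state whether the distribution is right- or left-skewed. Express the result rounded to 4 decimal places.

Sk₂ = 3(41.97 − 43.3) / 8.3 = 3 × -1.3300 / 8.3
    = -3.9900 / 8.3 ≈ -0.4807
Sk₂ < 0 ⇒ mean < median ⇒ left-skewed (negative skew).

-0.4807, left-skewed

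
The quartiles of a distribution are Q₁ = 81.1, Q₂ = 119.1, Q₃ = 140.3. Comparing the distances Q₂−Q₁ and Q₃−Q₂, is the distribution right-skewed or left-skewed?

left-skewed

Q₂ − Q₁ = 38.0;  Q₃ − Q₂ = 21.2
Q₂ − Q₁ > Q₃ − Q₂ ⇒ the lower half is more spread out ⇒ left-skewed.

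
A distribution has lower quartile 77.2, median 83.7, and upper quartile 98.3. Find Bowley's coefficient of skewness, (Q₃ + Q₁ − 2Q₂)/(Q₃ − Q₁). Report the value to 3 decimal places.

numerator: Q₃ + Q₁ − 2Q₂ = 98.3 + 77.2 − 2×83.7 = 8.1000
denominator: Q₃ − Q₁ = 98.3 − 77.2 = 21.1000
Bowley skewness = 8.1000 / 21.1000 ≈ 0.384

0.384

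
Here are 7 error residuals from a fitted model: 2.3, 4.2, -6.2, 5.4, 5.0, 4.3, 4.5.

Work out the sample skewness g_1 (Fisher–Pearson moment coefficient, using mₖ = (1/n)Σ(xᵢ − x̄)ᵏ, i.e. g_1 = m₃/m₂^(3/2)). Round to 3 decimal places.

-1.815

x̄ = (2.3 + 4.2 - 6.2 + 5.4 + 5.0 + 4.3 + 4.5) / 7 = 2.7857
deviations (xᵢ − x̄): -0.4857, 1.4143, -8.9857, 2.6143, 2.2143, 1.5143, 1.7143
Σ(xᵢ − x̄)² = 99.9486 ⇒ m₂ = 99.9486/7 = 14.27837
Σ(xᵢ − x̄)³ = -685.5855 ⇒ m₃ = -685.5855/7 = -97.94078
m₂^(3/2) = 14.27837^(1.5) = 53.95328
g_1 = m₃ / m₂^(3/2) = -97.94078 / 53.95328 ≈ -1.815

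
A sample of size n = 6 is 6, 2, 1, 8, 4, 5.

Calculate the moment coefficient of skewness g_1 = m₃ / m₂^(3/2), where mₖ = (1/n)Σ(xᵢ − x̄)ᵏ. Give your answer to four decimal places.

x̄ = (6 + 2 + 1 + 8 + 4 + 5) / 6 = 4.3333
deviations (xᵢ − x̄): 1.6667, -2.3333, -3.3333, 3.6667, -0.3333, 0.6667
Σ(xᵢ − x̄)² = 33.3333 ⇒ m₂ = 33.3333/6 = 5.55556
Σ(xᵢ − x̄)³ = 4.4444 ⇒ m₃ = 4.4444/6 = 0.74074
m₂^(3/2) = 5.55556^(1.5) = 13.09457
g_1 = m₃ / m₂^(3/2) = 0.74074 / 13.09457 ≈ 0.0566

0.0566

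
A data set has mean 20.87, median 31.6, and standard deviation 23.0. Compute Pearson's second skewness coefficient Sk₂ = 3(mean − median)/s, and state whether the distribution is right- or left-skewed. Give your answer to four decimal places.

-1.3996, left-skewed

Sk₂ = 3(20.87 − 31.6) / 23.0 = 3 × -10.7300 / 23.0
    = -32.1900 / 23.0 ≈ -1.3996
Sk₂ < 0 ⇒ mean < median ⇒ left-skewed (negative skew).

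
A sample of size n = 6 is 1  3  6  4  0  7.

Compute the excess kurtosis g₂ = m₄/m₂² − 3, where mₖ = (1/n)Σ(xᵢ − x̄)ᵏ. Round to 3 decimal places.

x̄ = 3.5000
Σ(xᵢ − x̄)² = 37.5000 ⇒ m₂ = 6.25000
Σ(xᵢ − x̄)⁴ = 378.3750 ⇒ m₄ = 63.06250
m₂² = 39.06250
g₂ = m₄/m₂² − 3 = 1.61440 − 3 ≈ -1.386

-1.386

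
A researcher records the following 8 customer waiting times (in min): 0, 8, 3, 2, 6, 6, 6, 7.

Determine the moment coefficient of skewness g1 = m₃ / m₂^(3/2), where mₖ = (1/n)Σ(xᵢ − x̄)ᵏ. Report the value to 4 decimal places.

x̄ = (0 + 8 + 3 + 2 + 6 + 6 + 6 + 7) / 8 = 4.7500
deviations (xᵢ − x̄): -4.7500, 3.2500, -1.7500, -2.7500, 1.2500, 1.2500, 1.2500, 2.2500
Σ(xᵢ − x̄)² = 53.5000 ⇒ m₂ = 53.5000/8 = 6.68750
Σ(xᵢ − x̄)³ = -81.7500 ⇒ m₃ = -81.7500/8 = -10.21875
m₂^(3/2) = 6.68750^(1.5) = 17.29401
g1 = m₃ / m₂^(3/2) = -10.21875 / 17.29401 ≈ -0.5909

-0.5909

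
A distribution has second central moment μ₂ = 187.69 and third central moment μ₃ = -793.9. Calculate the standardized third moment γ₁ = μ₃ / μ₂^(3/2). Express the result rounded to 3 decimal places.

σ = √μ₂ = √187.69 = 13.70000
σ³ = μ₂^(3/2) = 2571.35300
γ₁ = μ₃/σ³ = -793.9 / 2571.35300 ≈ -0.309

-0.309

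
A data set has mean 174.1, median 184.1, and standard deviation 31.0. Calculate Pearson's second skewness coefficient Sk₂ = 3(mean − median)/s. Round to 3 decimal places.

Sk₂ = 3(174.1 − 184.1) / 31.0 = 3 × -10.0000 / 31.0
    = -30.0000 / 31.0 ≈ -0.968

-0.968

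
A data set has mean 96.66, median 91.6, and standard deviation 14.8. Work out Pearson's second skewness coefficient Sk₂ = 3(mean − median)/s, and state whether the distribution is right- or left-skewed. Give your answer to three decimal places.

1.026, right-skewed

Sk₂ = 3(96.66 − 91.6) / 14.8 = 3 × 5.0600 / 14.8
    = 15.1800 / 14.8 ≈ 1.026
Sk₂ > 0 ⇒ mean > median ⇒ right-skewed (positive skew).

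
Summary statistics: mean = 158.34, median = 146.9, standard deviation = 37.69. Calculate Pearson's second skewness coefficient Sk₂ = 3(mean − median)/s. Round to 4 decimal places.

0.9106

Sk₂ = 3(158.34 − 146.9) / 37.69 = 3 × 11.4400 / 37.69
    = 34.3200 / 37.69 ≈ 0.9106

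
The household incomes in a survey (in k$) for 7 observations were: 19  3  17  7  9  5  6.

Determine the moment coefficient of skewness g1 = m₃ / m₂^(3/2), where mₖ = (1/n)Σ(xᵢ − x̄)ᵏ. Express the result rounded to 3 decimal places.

x̄ = (19 + 3 + 17 + 7 + 9 + 5 + 6) / 7 = 9.4286
deviations (xᵢ − x̄): 9.5714, -6.4286, 7.5714, -2.4286, -0.4286, -4.4286, -3.4286
Σ(xᵢ − x̄)² = 227.7143 ⇒ m₂ = 227.7143/7 = 32.53061
Σ(xᵢ − x̄)³ = 903.6735 ⇒ m₃ = 903.6735/7 = 129.09621
m₂^(3/2) = 32.53061^(1.5) = 185.54034
g1 = m₃ / m₂^(3/2) = 129.09621 / 185.54034 ≈ 0.696

0.696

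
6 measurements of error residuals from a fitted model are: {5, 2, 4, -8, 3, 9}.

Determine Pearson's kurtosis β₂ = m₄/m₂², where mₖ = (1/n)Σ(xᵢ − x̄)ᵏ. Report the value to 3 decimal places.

3.217

x̄ = 2.5000
Σ(xᵢ − x̄)² = 161.5000 ⇒ m₂ = 26.91667
Σ(xᵢ − x̄)⁴ = 13984.3750 ⇒ m₄ = 2330.72917
m₂² = 724.50694
β₂ = m₄/m₂² = 2330.72917 / 724.50694 ≈ 3.217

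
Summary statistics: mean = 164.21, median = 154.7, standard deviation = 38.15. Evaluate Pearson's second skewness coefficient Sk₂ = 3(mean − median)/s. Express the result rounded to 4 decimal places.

Sk₂ = 3(164.21 − 154.7) / 38.15 = 3 × 9.5100 / 38.15
    = 28.5300 / 38.15 ≈ 0.7478

0.7478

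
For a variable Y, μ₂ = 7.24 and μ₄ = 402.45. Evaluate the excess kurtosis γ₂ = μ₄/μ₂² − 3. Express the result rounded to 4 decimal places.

μ₂² = 7.24² = 52.41760
μ₄/μ₂² = 402.45 / 52.41760 = 7.67776
γ₂ = 7.67776 − 3 ≈ 4.6778

4.6778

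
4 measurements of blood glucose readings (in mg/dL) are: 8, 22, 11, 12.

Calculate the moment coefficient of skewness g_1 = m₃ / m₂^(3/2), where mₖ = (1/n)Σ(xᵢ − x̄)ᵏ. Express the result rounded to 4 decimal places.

0.8784

x̄ = (8 + 22 + 11 + 12) / 4 = 13.2500
deviations (xᵢ − x̄): -5.2500, 8.7500, -2.2500, -1.2500
Σ(xᵢ − x̄)² = 110.7500 ⇒ m₂ = 110.7500/4 = 27.68750
Σ(xᵢ − x̄)³ = 511.8750 ⇒ m₃ = 511.8750/4 = 127.96875
m₂^(3/2) = 27.68750^(1.5) = 145.68862
g_1 = m₃ / m₂^(3/2) = 127.96875 / 145.68862 ≈ 0.8784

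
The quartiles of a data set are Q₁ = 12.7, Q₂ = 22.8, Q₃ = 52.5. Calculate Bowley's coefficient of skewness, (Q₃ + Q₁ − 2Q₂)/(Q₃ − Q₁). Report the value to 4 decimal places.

0.4925

numerator: Q₃ + Q₁ − 2Q₂ = 52.5 + 12.7 − 2×22.8 = 19.6000
denominator: Q₃ − Q₁ = 52.5 − 12.7 = 39.8000
Bowley skewness = 19.6000 / 39.8000 ≈ 0.4925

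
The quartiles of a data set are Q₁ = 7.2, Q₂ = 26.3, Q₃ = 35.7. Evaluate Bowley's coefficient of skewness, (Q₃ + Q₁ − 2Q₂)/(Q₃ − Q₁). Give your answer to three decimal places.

numerator: Q₃ + Q₁ − 2Q₂ = 35.7 + 7.2 − 2×26.3 = -9.7000
denominator: Q₃ − Q₁ = 35.7 − 7.2 = 28.5000
Bowley skewness = -9.7000 / 28.5000 ≈ -0.340

-0.340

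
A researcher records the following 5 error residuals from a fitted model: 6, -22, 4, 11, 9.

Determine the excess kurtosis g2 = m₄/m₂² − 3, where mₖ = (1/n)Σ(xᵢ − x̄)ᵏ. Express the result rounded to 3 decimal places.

0.056

x̄ = 1.6000
Σ(xᵢ − x̄)² = 725.2000 ⇒ m₂ = 145.04000
Σ(xᵢ − x̄)⁴ = 321418.5760 ⇒ m₄ = 64283.71520
m₂² = 21036.60160
g2 = m₄/m₂² − 3 = 3.05580 − 3 ≈ 0.056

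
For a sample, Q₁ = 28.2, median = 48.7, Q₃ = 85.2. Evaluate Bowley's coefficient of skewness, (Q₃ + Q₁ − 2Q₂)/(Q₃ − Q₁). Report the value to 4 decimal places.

0.2807

numerator: Q₃ + Q₁ − 2Q₂ = 85.2 + 28.2 − 2×48.7 = 16.0000
denominator: Q₃ − Q₁ = 85.2 − 28.2 = 57.0000
Bowley skewness = 16.0000 / 57.0000 ≈ 0.2807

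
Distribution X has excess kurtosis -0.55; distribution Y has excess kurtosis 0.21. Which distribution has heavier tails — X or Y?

Y

Higher excess kurtosis ⇒ heavier tails relative to the normal distribution.
-0.55 vs 0.21: the larger is 0.21, so Y has heavier tails. (Y is leptokurtic — heavier-than-normal tails; the other is platykurtic.)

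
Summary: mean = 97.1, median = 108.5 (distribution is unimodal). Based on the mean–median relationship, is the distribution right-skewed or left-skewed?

mean − median = 97.1 − 108.5 = -11.4
mean < median ⇒ the longer tail is on the left ⇒ left-skewed (negatively skewed).

left-skewed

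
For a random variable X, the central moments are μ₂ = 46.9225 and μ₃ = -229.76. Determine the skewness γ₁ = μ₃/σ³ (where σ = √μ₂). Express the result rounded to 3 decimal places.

-0.715

σ = √μ₂ = √46.9225 = 6.85000
σ³ = μ₂^(3/2) = 321.41913
γ₁ = μ₃/σ³ = -229.76 / 321.41913 ≈ -0.715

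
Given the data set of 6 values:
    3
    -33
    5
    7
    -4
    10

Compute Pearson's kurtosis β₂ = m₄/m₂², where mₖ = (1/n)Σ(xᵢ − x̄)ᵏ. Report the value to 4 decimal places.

3.5821

x̄ = -2.0000
Σ(xᵢ − x̄)² = 1264.0000 ⇒ m₂ = 210.66667
Σ(xᵢ − x̄)⁴ = 953860.0000 ⇒ m₄ = 158976.66667
m₂² = 44380.44444
β₂ = m₄/m₂² = 158976.66667 / 44380.44444 ≈ 3.5821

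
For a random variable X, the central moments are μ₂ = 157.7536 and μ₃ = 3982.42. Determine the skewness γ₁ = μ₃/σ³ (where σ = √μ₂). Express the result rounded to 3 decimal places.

σ = √μ₂ = √157.7536 = 12.56000
σ³ = μ₂^(3/2) = 1981.38522
γ₁ = μ₃/σ³ = 3982.42 / 1981.38522 ≈ 2.010

2.010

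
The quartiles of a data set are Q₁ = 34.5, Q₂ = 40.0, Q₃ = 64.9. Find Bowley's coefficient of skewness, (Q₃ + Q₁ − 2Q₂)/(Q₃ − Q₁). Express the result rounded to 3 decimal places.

numerator: Q₃ + Q₁ − 2Q₂ = 64.9 + 34.5 − 2×40.0 = 19.4000
denominator: Q₃ − Q₁ = 64.9 − 34.5 = 30.4000
Bowley skewness = 19.4000 / 30.4000 ≈ 0.638

0.638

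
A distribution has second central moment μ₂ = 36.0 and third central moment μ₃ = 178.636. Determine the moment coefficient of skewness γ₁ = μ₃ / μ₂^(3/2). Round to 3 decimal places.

σ = √μ₂ = √36.0 = 6.00000
σ³ = μ₂^(3/2) = 216.00000
γ₁ = μ₃/σ³ = 178.636 / 216.00000 ≈ 0.827

0.827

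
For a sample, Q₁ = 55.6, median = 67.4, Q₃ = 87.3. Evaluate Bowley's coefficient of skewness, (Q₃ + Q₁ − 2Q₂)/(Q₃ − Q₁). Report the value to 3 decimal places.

0.256

numerator: Q₃ + Q₁ − 2Q₂ = 87.3 + 55.6 − 2×67.4 = 8.1000
denominator: Q₃ − Q₁ = 87.3 − 55.6 = 31.7000
Bowley skewness = 8.1000 / 31.7000 ≈ 0.256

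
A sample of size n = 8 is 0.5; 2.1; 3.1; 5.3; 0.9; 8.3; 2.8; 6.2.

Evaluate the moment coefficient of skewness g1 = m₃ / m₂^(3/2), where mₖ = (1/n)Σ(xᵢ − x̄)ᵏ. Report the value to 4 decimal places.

0.4942

x̄ = (0.5 + 2.1 + 3.1 + 5.3 + 0.9 + 8.3 + 2.8 + 6.2) / 8 = 3.6500
deviations (xᵢ − x̄): -3.1500, -1.5500, -0.5500, 1.6500, -2.7500, 4.6500, -0.8500, 2.5500
Σ(xᵢ − x̄)² = 51.7600 ⇒ m₂ = 51.7600/8 = 6.47000
Σ(xᵢ − x̄)³ = 65.0610 ⇒ m₃ = 65.0610/8 = 8.13263
m₂^(3/2) = 6.47000^(1.5) = 16.45722
g1 = m₃ / m₂^(3/2) = 8.13263 / 16.45722 ≈ 0.4942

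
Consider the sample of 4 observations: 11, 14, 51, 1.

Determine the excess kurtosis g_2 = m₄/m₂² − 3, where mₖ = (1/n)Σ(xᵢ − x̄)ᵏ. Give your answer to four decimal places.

x̄ = 19.2500
Σ(xᵢ − x̄)² = 1436.7500 ⇒ m₂ = 359.18750
Σ(xᵢ − x̄)⁴ = 1132512.8281 ⇒ m₄ = 283128.20703
m₂² = 129015.66016
g_2 = m₄/m₂² − 3 = 2.19453 − 3 ≈ -0.8055

-0.8055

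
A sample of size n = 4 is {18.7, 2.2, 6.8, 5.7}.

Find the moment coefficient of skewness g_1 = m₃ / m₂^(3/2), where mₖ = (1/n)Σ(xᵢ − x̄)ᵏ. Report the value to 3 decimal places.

x̄ = (18.7 + 2.2 + 6.8 + 5.7) / 4 = 8.3500
deviations (xᵢ − x̄): 10.3500, -6.1500, -1.5500, -2.6500
Σ(xᵢ − x̄)² = 154.3700 ⇒ m₂ = 154.3700/4 = 38.59250
Σ(xᵢ − x̄)³ = 853.7760 ⇒ m₃ = 853.7760/4 = 213.44400
m₂^(3/2) = 38.59250^(1.5) = 239.74766
g_1 = m₃ / m₂^(3/2) = 213.44400 / 239.74766 ≈ 0.890

0.890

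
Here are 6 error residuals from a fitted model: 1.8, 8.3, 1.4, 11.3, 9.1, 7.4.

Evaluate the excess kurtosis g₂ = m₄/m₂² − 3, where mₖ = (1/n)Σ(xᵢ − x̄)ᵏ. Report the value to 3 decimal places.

x̄ = 6.5500
Σ(xᵢ − x̄)² = 81.9350 ⇒ m₂ = 13.65583
Σ(xᵢ − x̄)⁴ = 1773.7592 ⇒ m₄ = 295.62654
m₂² = 186.48178
g₂ = m₄/m₂² − 3 = 1.58528 − 3 ≈ -1.415

-1.415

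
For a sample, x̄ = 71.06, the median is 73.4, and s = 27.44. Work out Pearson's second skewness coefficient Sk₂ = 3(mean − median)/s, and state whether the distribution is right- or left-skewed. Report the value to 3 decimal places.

Sk₂ = 3(71.06 − 73.4) / 27.44 = 3 × -2.3400 / 27.44
    = -7.0200 / 27.44 ≈ -0.256
Sk₂ < 0 ⇒ mean < median ⇒ left-skewed (negative skew).

-0.256, left-skewed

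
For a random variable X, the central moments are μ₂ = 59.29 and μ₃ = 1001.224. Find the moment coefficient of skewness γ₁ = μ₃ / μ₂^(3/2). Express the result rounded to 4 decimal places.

2.1931

σ = √μ₂ = √59.29 = 7.70000
σ³ = μ₂^(3/2) = 456.53300
γ₁ = μ₃/σ³ = 1001.224 / 456.53300 ≈ 2.1931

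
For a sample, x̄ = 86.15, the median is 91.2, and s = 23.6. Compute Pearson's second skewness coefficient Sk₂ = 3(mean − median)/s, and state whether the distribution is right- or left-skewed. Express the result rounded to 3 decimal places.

-0.642, left-skewed

Sk₂ = 3(86.15 − 91.2) / 23.6 = 3 × -5.0500 / 23.6
    = -15.1500 / 23.6 ≈ -0.642
Sk₂ < 0 ⇒ mean < median ⇒ left-skewed (negative skew).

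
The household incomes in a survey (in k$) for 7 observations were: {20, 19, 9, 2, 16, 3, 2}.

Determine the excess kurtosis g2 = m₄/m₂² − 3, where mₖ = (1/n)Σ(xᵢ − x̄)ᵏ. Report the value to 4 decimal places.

x̄ = 10.1429
Σ(xᵢ − x̄)² = 394.8571 ⇒ m₂ = 56.40816
Σ(xᵢ − x̄)⁴ = 28169.6443 ⇒ m₄ = 4024.23490
m₂² = 3181.88088
g2 = m₄/m₂² − 3 = 1.26473 − 3 ≈ -1.7353

-1.7353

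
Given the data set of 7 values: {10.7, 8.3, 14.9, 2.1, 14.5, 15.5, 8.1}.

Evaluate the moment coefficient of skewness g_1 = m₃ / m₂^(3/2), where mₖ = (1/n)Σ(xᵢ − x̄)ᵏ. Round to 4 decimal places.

x̄ = (10.7 + 8.3 + 14.9 + 2.1 + 14.5 + 15.5 + 8.1) / 7 = 10.5857
deviations (xᵢ − x̄): 0.1143, -2.2857, 4.3143, -8.4857, 3.9143, 4.9143, -2.4857
Σ(xᵢ − x̄)² = 141.5086 ⇒ m₂ = 141.5086/7 = 20.21551
Σ(xᵢ − x̄)³ = -379.3763 ⇒ m₃ = -379.3763/7 = -54.19662
m₂^(3/2) = 20.21551^(1.5) = 90.89229
g_1 = m₃ / m₂^(3/2) = -54.19662 / 90.89229 ≈ -0.5963

-0.5963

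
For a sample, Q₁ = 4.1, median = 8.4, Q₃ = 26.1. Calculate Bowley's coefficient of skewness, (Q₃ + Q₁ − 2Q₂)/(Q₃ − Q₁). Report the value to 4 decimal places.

0.6091

numerator: Q₃ + Q₁ − 2Q₂ = 26.1 + 4.1 − 2×8.4 = 13.4000
denominator: Q₃ − Q₁ = 26.1 − 4.1 = 22.0000
Bowley skewness = 13.4000 / 22.0000 ≈ 0.6091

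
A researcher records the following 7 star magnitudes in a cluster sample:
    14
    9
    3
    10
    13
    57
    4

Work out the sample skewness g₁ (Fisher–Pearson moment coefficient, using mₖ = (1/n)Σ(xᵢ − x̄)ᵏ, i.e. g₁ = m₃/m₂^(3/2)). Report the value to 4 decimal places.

x̄ = (14 + 9 + 3 + 10 + 13 + 57 + 4) / 7 = 15.7143
deviations (xᵢ − x̄): -1.7143, -6.7143, -12.7143, -5.7143, -2.7143, 41.2857, -11.7143
Σ(xᵢ − x̄)² = 2091.4286 ⇒ m₂ = 2091.4286/7 = 298.77551
Σ(xᵢ − x̄)³ = 66194.8163 ⇒ m₃ = 66194.8163/7 = 9456.40233
m₂^(3/2) = 298.77551^(1.5) = 5164.37173
g₁ = m₃ / m₂^(3/2) = 9456.40233 / 5164.37173 ≈ 1.8311

1.8311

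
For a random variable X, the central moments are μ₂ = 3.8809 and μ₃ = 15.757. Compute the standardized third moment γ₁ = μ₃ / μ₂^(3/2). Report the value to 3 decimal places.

σ = √μ₂ = √3.8809 = 1.97000
σ³ = μ₂^(3/2) = 7.64537
γ₁ = μ₃/σ³ = 15.757 / 7.64537 ≈ 2.061

2.061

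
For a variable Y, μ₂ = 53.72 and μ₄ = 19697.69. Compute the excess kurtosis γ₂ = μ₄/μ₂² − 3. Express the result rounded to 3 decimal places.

3.826

μ₂² = 53.72² = 2885.83840
μ₄/μ₂² = 19697.69 / 2885.83840 = 6.82564
γ₂ = 6.82564 − 3 ≈ 3.826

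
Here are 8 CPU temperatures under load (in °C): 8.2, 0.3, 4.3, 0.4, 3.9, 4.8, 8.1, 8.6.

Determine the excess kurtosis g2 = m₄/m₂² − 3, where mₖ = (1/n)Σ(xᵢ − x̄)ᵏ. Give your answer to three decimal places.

x̄ = 4.8250
Σ(xᵢ − x̄)² = 77.5550 ⇒ m₂ = 9.69437
Σ(xᵢ − x̄)⁴ = 1251.3258 ⇒ m₄ = 156.41573
m₂² = 93.98091
g2 = m₄/m₂² − 3 = 1.66434 − 3 ≈ -1.336

-1.336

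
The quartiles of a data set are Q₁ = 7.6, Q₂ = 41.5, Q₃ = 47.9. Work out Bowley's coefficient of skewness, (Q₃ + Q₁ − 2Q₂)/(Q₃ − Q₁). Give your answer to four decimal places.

-0.6824

numerator: Q₃ + Q₁ − 2Q₂ = 47.9 + 7.6 − 2×41.5 = -27.5000
denominator: Q₃ − Q₁ = 47.9 − 7.6 = 40.3000
Bowley skewness = -27.5000 / 40.3000 ≈ -0.6824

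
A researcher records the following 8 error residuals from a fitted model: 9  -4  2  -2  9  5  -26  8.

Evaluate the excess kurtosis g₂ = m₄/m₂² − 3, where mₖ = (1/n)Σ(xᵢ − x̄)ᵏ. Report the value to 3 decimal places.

1.273

x̄ = 0.1250
Σ(xᵢ − x̄)² = 950.8750 ⇒ m₂ = 118.85938
Σ(xᵢ − x̄)⁴ = 482968.6504 ⇒ m₄ = 60371.08130
m₂² = 14127.55103
g₂ = m₄/m₂² − 3 = 4.27329 − 3 ≈ 1.273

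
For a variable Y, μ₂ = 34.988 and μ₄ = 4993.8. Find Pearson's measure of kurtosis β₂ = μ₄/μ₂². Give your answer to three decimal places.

μ₂² = 34.988² = 1224.16014
μ₄/μ₂² = 4993.8 / 1224.16014 = 4.07937
β₂ ≈ 4.079

4.079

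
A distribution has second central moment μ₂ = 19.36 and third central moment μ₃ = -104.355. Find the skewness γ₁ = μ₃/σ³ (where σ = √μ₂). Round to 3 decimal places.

-1.225

σ = √μ₂ = √19.36 = 4.40000
σ³ = μ₂^(3/2) = 85.18400
γ₁ = μ₃/σ³ = -104.355 / 85.18400 ≈ -1.225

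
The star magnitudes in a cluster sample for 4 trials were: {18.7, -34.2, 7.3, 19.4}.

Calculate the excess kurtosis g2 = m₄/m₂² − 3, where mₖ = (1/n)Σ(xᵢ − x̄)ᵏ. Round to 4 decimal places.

-0.8088

x̄ = 2.8000
Σ(xᵢ − x̄)² = 1917.6200 ⇒ m₂ = 479.40500
Σ(xᵢ − x̄)⁴ = 2014417.2722 ⇒ m₄ = 503604.31805
m₂² = 229829.15403
g2 = m₄/m₂² − 3 = 2.19121 − 3 ≈ -0.8088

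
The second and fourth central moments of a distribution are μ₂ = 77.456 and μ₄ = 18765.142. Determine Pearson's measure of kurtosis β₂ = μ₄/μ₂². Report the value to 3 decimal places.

μ₂² = 77.456² = 5999.43194
μ₄/μ₂² = 18765.142 / 5999.43194 = 3.12782
β₂ ≈ 3.128

3.128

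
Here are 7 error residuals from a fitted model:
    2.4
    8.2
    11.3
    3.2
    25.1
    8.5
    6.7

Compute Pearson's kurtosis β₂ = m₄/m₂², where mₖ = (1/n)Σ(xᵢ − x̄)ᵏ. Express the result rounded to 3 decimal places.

3.804

x̄ = 9.3429
Σ(xᵢ − x̄)² = 347.0571 ⇒ m₂ = 49.57959
Σ(xᵢ − x̄)⁴ = 65459.8385 ⇒ m₄ = 9351.40550
m₂² = 2458.13593
β₂ = m₄/m₂² = 9351.40550 / 2458.13593 ≈ 3.804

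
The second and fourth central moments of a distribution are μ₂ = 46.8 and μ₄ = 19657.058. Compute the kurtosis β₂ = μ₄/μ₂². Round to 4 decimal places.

8.9748

μ₂² = 46.8² = 2190.24000
μ₄/μ₂² = 19657.058 / 2190.24000 = 8.97484
β₂ ≈ 8.9748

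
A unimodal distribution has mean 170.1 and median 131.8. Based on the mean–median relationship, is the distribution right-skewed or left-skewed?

mean − median = 170.1 − 131.8 = 38.3
mean > median ⇒ the longer tail is on the right ⇒ right-skewed (positively skewed).

right-skewed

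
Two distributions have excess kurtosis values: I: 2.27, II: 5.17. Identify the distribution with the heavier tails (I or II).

II

Higher excess kurtosis ⇒ heavier tails relative to the normal distribution.
2.27 vs 5.17: the larger is 5.17, so II has heavier tails.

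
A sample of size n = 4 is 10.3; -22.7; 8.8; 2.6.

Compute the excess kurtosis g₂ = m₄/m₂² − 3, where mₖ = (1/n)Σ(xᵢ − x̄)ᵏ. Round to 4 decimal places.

-0.8035

x̄ = -0.2500
Σ(xᵢ − x̄)² = 705.3300 ⇒ m₂ = 176.33250
Σ(xᵢ − x̄)⁴ = 273180.7610 ⇒ m₄ = 68295.19026
m₂² = 31093.15056
g₂ = m₄/m₂² − 3 = 2.19647 − 3 ≈ -0.8035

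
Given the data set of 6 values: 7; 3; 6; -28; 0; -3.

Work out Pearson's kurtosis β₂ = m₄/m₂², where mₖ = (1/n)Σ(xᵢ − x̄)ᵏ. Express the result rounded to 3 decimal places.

x̄ = -2.5000
Σ(xᵢ − x̄)² = 849.5000 ⇒ m₂ = 141.58333
Σ(xᵢ − x̄)⁴ = 437144.3750 ⇒ m₄ = 72857.39583
m₂² = 20045.84028
β₂ = m₄/m₂² = 72857.39583 / 20045.84028 ≈ 3.635

3.635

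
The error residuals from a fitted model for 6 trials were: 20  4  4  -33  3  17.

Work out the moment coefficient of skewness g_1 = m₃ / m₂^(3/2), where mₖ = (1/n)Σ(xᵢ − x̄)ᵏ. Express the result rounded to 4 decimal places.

-1.1833

x̄ = (20 + 4 + 4 - 33 + 3 + 17) / 6 = 2.5000
deviations (xᵢ − x̄): 17.5000, 1.5000, 1.5000, -35.5000, 0.5000, 14.5000
Σ(xᵢ − x̄)² = 1781.5000 ⇒ m₂ = 1781.5000/6 = 296.91667
Σ(xᵢ − x̄)³ = -36324.0000 ⇒ m₃ = -36324.0000/6 = -6054.00000
m₂^(3/2) = 296.91667^(1.5) = 5116.25126
g_1 = m₃ / m₂^(3/2) = -6054.00000 / 5116.25126 ≈ -1.1833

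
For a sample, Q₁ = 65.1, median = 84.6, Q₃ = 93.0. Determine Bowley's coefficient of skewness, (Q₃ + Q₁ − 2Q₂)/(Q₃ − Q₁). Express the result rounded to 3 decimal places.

-0.398

numerator: Q₃ + Q₁ − 2Q₂ = 93.0 + 65.1 − 2×84.6 = -11.1000
denominator: Q₃ − Q₁ = 93.0 − 65.1 = 27.9000
Bowley skewness = -11.1000 / 27.9000 ≈ -0.398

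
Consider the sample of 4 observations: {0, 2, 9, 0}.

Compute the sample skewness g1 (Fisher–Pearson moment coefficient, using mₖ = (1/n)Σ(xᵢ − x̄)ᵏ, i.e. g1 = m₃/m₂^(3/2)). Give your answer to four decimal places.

x̄ = (0 + 2 + 9 + 0) / 4 = 2.7500
deviations (xᵢ − x̄): -2.7500, -0.7500, 6.2500, -2.7500
Σ(xᵢ − x̄)² = 54.7500 ⇒ m₂ = 54.7500/4 = 13.68750
Σ(xᵢ − x̄)³ = 202.1250 ⇒ m₃ = 202.1250/4 = 50.53125
m₂^(3/2) = 13.68750^(1.5) = 50.63913
g1 = m₃ / m₂^(3/2) = 50.53125 / 50.63913 ≈ 0.9979

0.9979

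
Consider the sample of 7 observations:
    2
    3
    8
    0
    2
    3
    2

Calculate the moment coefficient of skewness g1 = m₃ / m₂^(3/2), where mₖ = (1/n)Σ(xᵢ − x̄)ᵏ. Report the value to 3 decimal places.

x̄ = (2 + 3 + 8 + 0 + 2 + 3 + 2) / 7 = 2.8571
deviations (xᵢ − x̄): -0.8571, 0.1429, 5.1429, -2.8571, -0.8571, 0.1429, -0.8571
Σ(xᵢ − x̄)² = 36.8571 ⇒ m₂ = 36.8571/7 = 5.26531
Σ(xᵢ − x̄)³ = 110.8163 ⇒ m₃ = 110.8163/7 = 15.83090
m₂^(3/2) = 5.26531^(1.5) = 12.08191
g1 = m₃ / m₂^(3/2) = 15.83090 / 12.08191 ≈ 1.310

1.310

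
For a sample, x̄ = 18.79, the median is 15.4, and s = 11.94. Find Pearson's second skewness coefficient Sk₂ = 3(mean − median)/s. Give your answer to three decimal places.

0.852

Sk₂ = 3(18.79 − 15.4) / 11.94 = 3 × 3.3900 / 11.94
    = 10.1700 / 11.94 ≈ 0.852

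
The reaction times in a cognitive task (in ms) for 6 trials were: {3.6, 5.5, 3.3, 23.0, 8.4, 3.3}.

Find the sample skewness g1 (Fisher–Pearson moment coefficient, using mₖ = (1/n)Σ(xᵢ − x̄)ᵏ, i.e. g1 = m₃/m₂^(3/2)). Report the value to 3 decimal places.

x̄ = (3.6 + 5.5 + 3.3 + 23.0 + 8.4 + 3.3) / 6 = 7.8500
deviations (xᵢ − x̄): -4.2500, -2.3500, -4.5500, 15.1500, 0.5500, -4.5500
Σ(xᵢ − x̄)² = 294.8150 ⇒ m₂ = 294.8150/6 = 49.13583
Σ(xᵢ − x̄)³ = 3199.2960 ⇒ m₃ = 3199.2960/6 = 533.21600
m₂^(3/2) = 49.13583^(1.5) = 344.42724
g1 = m₃ / m₂^(3/2) = 533.21600 / 344.42724 ≈ 1.548

1.548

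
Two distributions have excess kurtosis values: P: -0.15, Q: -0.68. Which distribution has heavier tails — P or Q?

P

Higher excess kurtosis ⇒ heavier tails relative to the normal distribution.
-0.15 vs -0.68: the larger is -0.15, so P has heavier tails.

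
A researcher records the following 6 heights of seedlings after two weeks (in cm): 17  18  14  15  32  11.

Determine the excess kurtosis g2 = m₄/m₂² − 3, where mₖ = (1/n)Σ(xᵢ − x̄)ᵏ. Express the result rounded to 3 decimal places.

0.496

x̄ = 17.8333
Σ(xᵢ − x̄)² = 270.8333 ⇒ m₂ = 45.13889
Σ(xᵢ − x̄)⁴ = 42739.4861 ⇒ m₄ = 7123.24769
m₂² = 2037.51929
g2 = m₄/m₂² − 3 = 3.49604 − 3 ≈ 0.496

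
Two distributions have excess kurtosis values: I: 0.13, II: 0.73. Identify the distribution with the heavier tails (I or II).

Higher excess kurtosis ⇒ heavier tails relative to the normal distribution.
0.13 vs 0.73: the larger is 0.73, so II has heavier tails.

II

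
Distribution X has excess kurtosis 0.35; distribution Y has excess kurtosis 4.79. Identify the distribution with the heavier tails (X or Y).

Higher excess kurtosis ⇒ heavier tails relative to the normal distribution.
0.35 vs 4.79: the larger is 4.79, so Y has heavier tails.

Y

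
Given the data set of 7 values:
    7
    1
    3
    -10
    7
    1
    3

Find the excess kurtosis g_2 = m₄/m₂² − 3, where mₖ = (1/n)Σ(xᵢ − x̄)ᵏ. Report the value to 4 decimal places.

x̄ = 1.7143
Σ(xᵢ − x̄)² = 197.4286 ⇒ m₂ = 28.20408
Σ(xᵢ − x̄)⁴ = 20397.6968 ⇒ m₄ = 2913.95668
m₂² = 795.47022
g_2 = m₄/m₂² − 3 = 3.66319 − 3 ≈ 0.6632

0.6632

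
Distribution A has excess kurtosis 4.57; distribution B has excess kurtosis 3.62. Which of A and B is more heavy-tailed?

Higher excess kurtosis ⇒ heavier tails relative to the normal distribution.
4.57 vs 3.62: the larger is 4.57, so A has heavier tails.

A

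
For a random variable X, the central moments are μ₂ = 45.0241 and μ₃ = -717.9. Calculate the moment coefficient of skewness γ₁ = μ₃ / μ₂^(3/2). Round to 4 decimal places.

σ = √μ₂ = √45.0241 = 6.71000
σ³ = μ₂^(3/2) = 302.11171
γ₁ = μ₃/σ³ = -717.9 / 302.11171 ≈ -2.3763

-2.3763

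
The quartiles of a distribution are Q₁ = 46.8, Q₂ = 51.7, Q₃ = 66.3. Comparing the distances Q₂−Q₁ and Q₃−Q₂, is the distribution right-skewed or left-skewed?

Q₂ − Q₁ = 4.9;  Q₃ − Q₂ = 14.6
Q₃ − Q₂ > Q₂ − Q₁ ⇒ the upper half is more spread out ⇒ right-skewed.

right-skewed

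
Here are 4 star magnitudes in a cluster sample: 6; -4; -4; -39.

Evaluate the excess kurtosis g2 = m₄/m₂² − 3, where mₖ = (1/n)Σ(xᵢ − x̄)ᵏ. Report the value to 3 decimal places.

-0.786

x̄ = -10.2500
Σ(xᵢ − x̄)² = 1168.7500 ⇒ m₂ = 292.18750
Σ(xᵢ − x̄)⁴ = 755986.3281 ⇒ m₄ = 188996.58203
m₂² = 85373.53516
g2 = m₄/m₂² − 3 = 2.21376 − 3 ≈ -0.786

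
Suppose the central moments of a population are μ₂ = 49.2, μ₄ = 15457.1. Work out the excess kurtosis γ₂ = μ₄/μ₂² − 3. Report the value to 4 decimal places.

μ₂² = 49.2² = 2420.64000
μ₄/μ₂² = 15457.1 / 2420.64000 = 6.38554
γ₂ = 6.38554 − 3 ≈ 3.3855

3.3855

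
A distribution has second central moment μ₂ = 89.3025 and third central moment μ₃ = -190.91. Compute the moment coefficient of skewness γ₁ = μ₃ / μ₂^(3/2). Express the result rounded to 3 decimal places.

-0.226

σ = √μ₂ = √89.3025 = 9.45000
σ³ = μ₂^(3/2) = 843.90862
γ₁ = μ₃/σ³ = -190.91 / 843.90862 ≈ -0.226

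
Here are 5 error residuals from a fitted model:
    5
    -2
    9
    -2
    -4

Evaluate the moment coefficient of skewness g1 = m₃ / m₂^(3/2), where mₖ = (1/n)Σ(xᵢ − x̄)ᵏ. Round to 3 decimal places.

x̄ = (5 - 2 + 9 - 2 - 4) / 5 = 1.2000
deviations (xᵢ − x̄): 3.8000, -3.2000, 7.8000, -3.2000, -5.2000
Σ(xᵢ − x̄)² = 122.8000 ⇒ m₂ = 122.8000/5 = 24.56000
Σ(xᵢ − x̄)³ = 323.2800 ⇒ m₃ = 323.2800/5 = 64.65600
m₂^(3/2) = 24.56000^(1.5) = 121.71456
g1 = m₃ / m₂^(3/2) = 64.65600 / 121.71456 ≈ 0.531

0.531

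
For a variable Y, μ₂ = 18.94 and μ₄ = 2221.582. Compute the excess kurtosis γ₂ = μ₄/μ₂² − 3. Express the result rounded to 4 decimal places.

3.1930

μ₂² = 18.94² = 358.72360
μ₄/μ₂² = 2221.582 / 358.72360 = 6.19302
γ₂ = 6.19302 − 3 ≈ 3.1930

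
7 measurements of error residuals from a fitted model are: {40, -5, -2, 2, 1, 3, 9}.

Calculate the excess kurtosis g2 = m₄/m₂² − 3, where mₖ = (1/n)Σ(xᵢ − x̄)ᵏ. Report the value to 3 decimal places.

1.441

x̄ = 6.8571
Σ(xᵢ − x̄)² = 1394.8571 ⇒ m₂ = 199.26531
Σ(xᵢ − x̄)⁴ = 1234486.3790 ⇒ m₄ = 176355.19700
m₂² = 39706.66222
g2 = m₄/m₂² − 3 = 4.44145 − 3 ≈ 1.441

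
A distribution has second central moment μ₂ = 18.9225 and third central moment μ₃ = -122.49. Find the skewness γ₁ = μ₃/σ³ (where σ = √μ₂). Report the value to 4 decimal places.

-1.4881

σ = √μ₂ = √18.9225 = 4.35000
σ³ = μ₂^(3/2) = 82.31287
γ₁ = μ₃/σ³ = -122.49 / 82.31287 ≈ -1.4881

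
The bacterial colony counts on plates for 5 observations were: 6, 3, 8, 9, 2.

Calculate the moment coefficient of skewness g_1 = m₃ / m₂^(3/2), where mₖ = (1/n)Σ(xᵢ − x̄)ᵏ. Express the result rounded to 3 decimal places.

x̄ = (6 + 3 + 8 + 9 + 2) / 5 = 5.6000
deviations (xᵢ − x̄): 0.4000, -2.6000, 2.4000, 3.4000, -3.6000
Σ(xᵢ − x̄)² = 37.2000 ⇒ m₂ = 37.2000/5 = 7.44000
Σ(xᵢ − x̄)³ = -11.0400 ⇒ m₃ = -11.0400/5 = -2.20800
m₂^(3/2) = 7.44000^(1.5) = 20.29361
g_1 = m₃ / m₂^(3/2) = -2.20800 / 20.29361 ≈ -0.109

-0.109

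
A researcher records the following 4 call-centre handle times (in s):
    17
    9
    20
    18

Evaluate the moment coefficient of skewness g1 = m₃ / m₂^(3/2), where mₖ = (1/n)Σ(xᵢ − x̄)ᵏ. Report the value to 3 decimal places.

x̄ = (17 + 9 + 20 + 18) / 4 = 16.0000
deviations (xᵢ − x̄): 1.0000, -7.0000, 4.0000, 2.0000
Σ(xᵢ − x̄)² = 70.0000 ⇒ m₂ = 70.0000/4 = 17.50000
Σ(xᵢ − x̄)³ = -270.0000 ⇒ m₃ = -270.0000/4 = -67.50000
m₂^(3/2) = 17.50000^(1.5) = 73.20775
g1 = m₃ / m₂^(3/2) = -67.50000 / 73.20775 ≈ -0.922

-0.922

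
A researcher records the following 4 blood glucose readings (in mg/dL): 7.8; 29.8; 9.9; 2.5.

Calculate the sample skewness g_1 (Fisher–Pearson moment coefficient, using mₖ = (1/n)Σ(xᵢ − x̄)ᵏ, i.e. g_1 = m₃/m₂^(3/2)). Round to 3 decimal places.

0.916

x̄ = (7.8 + 29.8 + 9.9 + 2.5) / 4 = 12.5000
deviations (xᵢ − x̄): -4.7000, 17.3000, -2.6000, -10.0000
Σ(xᵢ − x̄)² = 428.1400 ⇒ m₂ = 428.1400/4 = 107.03500
Σ(xᵢ − x̄)³ = 4056.3180 ⇒ m₃ = 4056.3180/4 = 1014.07950
m₂^(3/2) = 107.03500^(1.5) = 1107.35971
g_1 = m₃ / m₂^(3/2) = 1014.07950 / 1107.35971 ≈ 0.916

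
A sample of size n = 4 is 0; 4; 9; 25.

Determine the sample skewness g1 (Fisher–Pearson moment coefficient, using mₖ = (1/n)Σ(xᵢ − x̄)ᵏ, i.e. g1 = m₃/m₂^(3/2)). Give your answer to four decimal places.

0.7873

x̄ = (0 + 4 + 9 + 25) / 4 = 9.5000
deviations (xᵢ − x̄): -9.5000, -5.5000, -0.5000, 15.5000
Σ(xᵢ − x̄)² = 361.0000 ⇒ m₂ = 361.0000/4 = 90.25000
Σ(xᵢ − x̄)³ = 2700.0000 ⇒ m₃ = 2700.0000/4 = 675.00000
m₂^(3/2) = 90.25000^(1.5) = 857.37500
g1 = m₃ / m₂^(3/2) = 675.00000 / 857.37500 ≈ 0.7873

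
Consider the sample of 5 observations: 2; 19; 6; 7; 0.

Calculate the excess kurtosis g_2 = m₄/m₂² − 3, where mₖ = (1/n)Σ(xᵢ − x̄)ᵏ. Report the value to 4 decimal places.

x̄ = 6.8000
Σ(xᵢ − x̄)² = 218.8000 ⇒ m₂ = 43.76000
Σ(xᵢ − x̄)⁴ = 24822.7360 ⇒ m₄ = 4964.54720
m₂² = 1914.93760
g_2 = m₄/m₂² − 3 = 2.59254 − 3 ≈ -0.4075

-0.4075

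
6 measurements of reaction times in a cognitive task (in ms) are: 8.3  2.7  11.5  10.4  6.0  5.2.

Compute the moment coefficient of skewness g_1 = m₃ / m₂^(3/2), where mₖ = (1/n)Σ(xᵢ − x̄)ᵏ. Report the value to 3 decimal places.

-0.073

x̄ = (8.3 + 2.7 + 11.5 + 10.4 + 6.0 + 5.2) / 6 = 7.3500
deviations (xᵢ − x̄): 0.9500, -4.6500, 4.1500, 3.0500, -1.3500, -2.1500
Σ(xᵢ − x̄)² = 55.4950 ⇒ m₂ = 55.4950/6 = 9.24917
Σ(xᵢ − x̄)³ = -12.2400 ⇒ m₃ = -12.2400/6 = -2.04000
m₂^(3/2) = 9.24917^(1.5) = 28.12898
g_1 = m₃ / m₂^(3/2) = -2.04000 / 28.12898 ≈ -0.073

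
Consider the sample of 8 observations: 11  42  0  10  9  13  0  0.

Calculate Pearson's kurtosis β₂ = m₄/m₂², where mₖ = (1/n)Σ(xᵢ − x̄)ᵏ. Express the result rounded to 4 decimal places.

x̄ = 10.6250
Σ(xᵢ − x̄)² = 1331.8750 ⇒ m₂ = 166.48438
Σ(xᵢ − x̄)⁴ = 1007296.7441 ⇒ m₄ = 125912.09302
m₂² = 27717.04712
β₂ = m₄/m₂² = 125912.09302 / 27717.04712 ≈ 4.5428

4.5428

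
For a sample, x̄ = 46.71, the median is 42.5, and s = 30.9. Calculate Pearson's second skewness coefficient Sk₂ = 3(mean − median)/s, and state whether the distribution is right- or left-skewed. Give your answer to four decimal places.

Sk₂ = 3(46.71 − 42.5) / 30.9 = 3 × 4.2100 / 30.9
    = 12.6300 / 30.9 ≈ 0.4087
Sk₂ > 0 ⇒ mean > median ⇒ right-skewed (positive skew).

0.4087, right-skewed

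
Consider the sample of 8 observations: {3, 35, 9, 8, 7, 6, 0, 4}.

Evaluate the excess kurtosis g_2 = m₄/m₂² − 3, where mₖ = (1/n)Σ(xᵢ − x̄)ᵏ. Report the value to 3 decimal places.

2.380

x̄ = 9.0000
Σ(xᵢ − x̄)² = 832.0000 ⇒ m₂ = 104.00000
Σ(xᵢ − x̄)⁴ = 465556.0000 ⇒ m₄ = 58194.50000
m₂² = 10816.00000
g_2 = m₄/m₂² − 3 = 5.38041 − 3 ≈ 2.380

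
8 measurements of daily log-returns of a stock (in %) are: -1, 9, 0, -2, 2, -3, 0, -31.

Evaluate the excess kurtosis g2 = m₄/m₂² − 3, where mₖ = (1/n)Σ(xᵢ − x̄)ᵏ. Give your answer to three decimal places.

x̄ = -3.2500
Σ(xᵢ − x̄)² = 975.5000 ⇒ m₂ = 121.93750
Σ(xᵢ − x̄)⁴ = 616525.9063 ⇒ m₄ = 77065.73828
m₂² = 14868.75391
g2 = m₄/m₂² − 3 = 5.18307 − 3 ≈ 2.183

2.183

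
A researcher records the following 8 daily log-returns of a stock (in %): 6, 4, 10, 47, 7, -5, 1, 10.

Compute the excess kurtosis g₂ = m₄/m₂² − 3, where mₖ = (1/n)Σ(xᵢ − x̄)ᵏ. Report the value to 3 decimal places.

x̄ = 10.0000
Σ(xᵢ − x̄)² = 1736.0000 ⇒ m₂ = 217.00000
Σ(xᵢ − x̄)⁴ = 1932980.0000 ⇒ m₄ = 241622.50000
m₂² = 47089.00000
g₂ = m₄/m₂² − 3 = 5.13119 − 3 ≈ 2.131

2.131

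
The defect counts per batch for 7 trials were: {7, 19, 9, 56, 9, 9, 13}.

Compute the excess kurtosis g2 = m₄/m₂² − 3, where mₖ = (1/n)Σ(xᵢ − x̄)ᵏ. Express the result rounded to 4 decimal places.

1.6750

x̄ = 17.4286
Σ(xᵢ − x̄)² = 1831.7143 ⇒ m₂ = 261.67347
Σ(xᵢ − x̄)⁴ = 2240774.0466 ⇒ m₄ = 320110.57809
m₂² = 68473.00458
g2 = m₄/m₂² − 3 = 4.67499 − 3 ≈ 1.6750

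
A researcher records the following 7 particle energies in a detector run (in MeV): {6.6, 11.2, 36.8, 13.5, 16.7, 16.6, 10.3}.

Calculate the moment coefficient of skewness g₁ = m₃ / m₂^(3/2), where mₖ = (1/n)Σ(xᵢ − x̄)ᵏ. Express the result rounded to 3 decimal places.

1.489

x̄ = (6.6 + 11.2 + 36.8 + 13.5 + 16.7 + 16.6 + 10.3) / 7 = 15.9571
deviations (xᵢ − x̄): -9.3571, -4.7571, 20.8429, -2.4571, 0.7429, 0.6429, -5.6571
Σ(xᵢ − x̄)² = 583.6171 ⇒ m₂ = 583.6171/7 = 83.37388
Σ(xᵢ − x̄)³ = 7932.5140 ⇒ m₃ = 7932.5140/7 = 1133.21629
m₂^(3/2) = 83.37388^(1.5) = 761.28102
g₁ = m₃ / m₂^(3/2) = 1133.21629 / 761.28102 ≈ 1.489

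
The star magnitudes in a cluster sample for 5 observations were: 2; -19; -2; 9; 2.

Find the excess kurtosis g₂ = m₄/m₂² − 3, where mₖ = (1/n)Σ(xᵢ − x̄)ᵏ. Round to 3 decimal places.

-0.313

x̄ = -1.6000
Σ(xᵢ − x̄)² = 441.2000 ⇒ m₂ = 88.24000
Σ(xᵢ − x̄)⁴ = 104624.3360 ⇒ m₄ = 20924.86720
m₂² = 7786.29760
g₂ = m₄/m₂² − 3 = 2.68740 − 3 ≈ -0.313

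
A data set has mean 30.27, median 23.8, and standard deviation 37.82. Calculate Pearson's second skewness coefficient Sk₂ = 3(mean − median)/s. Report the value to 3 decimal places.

0.513

Sk₂ = 3(30.27 − 23.8) / 37.82 = 3 × 6.4700 / 37.82
    = 19.4100 / 37.82 ≈ 0.513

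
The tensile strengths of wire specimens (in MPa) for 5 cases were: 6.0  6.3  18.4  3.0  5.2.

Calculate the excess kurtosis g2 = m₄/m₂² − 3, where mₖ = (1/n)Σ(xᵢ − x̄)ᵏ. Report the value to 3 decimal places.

x̄ = 7.7800
Σ(xᵢ − x̄)² = 147.6480 ⇒ m₂ = 29.52960
Σ(xᵢ − x̄)⁴ = 13301.5145 ⇒ m₄ = 2660.30291
m₂² = 871.99728
g2 = m₄/m₂² − 3 = 3.05082 − 3 ≈ 0.051

0.051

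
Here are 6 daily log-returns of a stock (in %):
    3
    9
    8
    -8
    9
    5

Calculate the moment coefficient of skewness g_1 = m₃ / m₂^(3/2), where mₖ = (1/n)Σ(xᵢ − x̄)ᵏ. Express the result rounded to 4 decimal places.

-1.2961

x̄ = (3 + 9 + 8 - 8 + 9 + 5) / 6 = 4.3333
deviations (xᵢ − x̄): -1.3333, 4.6667, 3.6667, -12.3333, 4.6667, 0.6667
Σ(xᵢ − x̄)² = 211.3333 ⇒ m₂ = 211.3333/6 = 35.22222
Σ(xᵢ − x̄)³ = -1625.5556 ⇒ m₃ = -1625.5556/6 = -270.92593
m₂^(3/2) = 35.22222^(1.5) = 209.03795
g_1 = m₃ / m₂^(3/2) = -270.92593 / 209.03795 ≈ -1.2961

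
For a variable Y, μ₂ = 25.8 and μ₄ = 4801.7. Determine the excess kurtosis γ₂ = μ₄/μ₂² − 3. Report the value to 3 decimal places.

4.214

μ₂² = 25.8² = 665.64000
μ₄/μ₂² = 4801.7 / 665.64000 = 7.21366
γ₂ = 7.21366 − 3 ≈ 4.214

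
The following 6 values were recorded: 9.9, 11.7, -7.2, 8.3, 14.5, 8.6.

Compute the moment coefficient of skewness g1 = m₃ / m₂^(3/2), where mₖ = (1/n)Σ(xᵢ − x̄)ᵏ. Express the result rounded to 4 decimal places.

-1.4168

x̄ = (9.9 + 11.7 - 7.2 + 8.3 + 14.5 + 8.6) / 6 = 7.6333
deviations (xᵢ − x̄): 2.2667, 4.0667, -14.8333, 0.6667, 6.8667, 0.9667
Σ(xᵢ − x̄)² = 290.2333 ⇒ m₂ = 290.2333/6 = 48.37222
Σ(xᵢ − x̄)³ = -2859.8756 ⇒ m₃ = -2859.8756/6 = -476.64593
m₂^(3/2) = 48.37222^(1.5) = 336.42949
g1 = m₃ / m₂^(3/2) = -476.64593 / 336.42949 ≈ -1.4168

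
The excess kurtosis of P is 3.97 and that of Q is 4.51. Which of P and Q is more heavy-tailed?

Q

Higher excess kurtosis ⇒ heavier tails relative to the normal distribution.
3.97 vs 4.51: the larger is 4.51, so Q has heavier tails.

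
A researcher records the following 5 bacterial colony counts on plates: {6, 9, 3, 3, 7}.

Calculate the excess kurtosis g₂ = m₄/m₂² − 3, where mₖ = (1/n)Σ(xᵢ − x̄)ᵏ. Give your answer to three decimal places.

x̄ = 5.6000
Σ(xᵢ − x̄)² = 27.2000 ⇒ m₂ = 5.44000
Σ(xᵢ − x̄)⁴ = 228.8960 ⇒ m₄ = 45.77920
m₂² = 29.59360
g₂ = m₄/m₂² − 3 = 1.54693 − 3 ≈ -1.453

-1.453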